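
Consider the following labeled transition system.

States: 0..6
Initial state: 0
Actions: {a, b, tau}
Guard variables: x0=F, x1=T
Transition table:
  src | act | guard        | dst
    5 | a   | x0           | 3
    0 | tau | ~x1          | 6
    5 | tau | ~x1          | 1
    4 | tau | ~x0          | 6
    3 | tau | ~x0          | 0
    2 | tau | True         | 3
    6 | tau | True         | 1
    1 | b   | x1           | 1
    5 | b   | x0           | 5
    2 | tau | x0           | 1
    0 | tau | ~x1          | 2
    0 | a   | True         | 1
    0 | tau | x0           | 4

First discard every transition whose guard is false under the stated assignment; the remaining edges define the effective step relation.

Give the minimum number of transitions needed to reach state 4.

Answer: UNREACHABLE

Trace:
BFS to 4:
  depth 0: {0}
  depth 1: {1}
4 never appears.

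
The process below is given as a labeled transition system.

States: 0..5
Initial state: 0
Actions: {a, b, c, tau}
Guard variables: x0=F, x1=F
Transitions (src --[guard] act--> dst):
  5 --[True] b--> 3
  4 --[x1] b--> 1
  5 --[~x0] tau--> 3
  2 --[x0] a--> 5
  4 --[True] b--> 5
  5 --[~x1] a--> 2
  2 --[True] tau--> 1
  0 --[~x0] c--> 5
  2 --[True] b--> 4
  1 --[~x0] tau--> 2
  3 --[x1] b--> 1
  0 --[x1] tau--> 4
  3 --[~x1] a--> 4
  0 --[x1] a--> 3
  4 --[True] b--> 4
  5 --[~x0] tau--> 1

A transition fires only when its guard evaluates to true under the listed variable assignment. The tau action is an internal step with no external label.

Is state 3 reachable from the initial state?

11 transition(s) survive guard evaluation.
Layer 0: {0}
Layer 1: {5}  now seen {0,5}
Layer 2: {1,2,3}  now seen {0,1,2,3,5}
Layer 3: {4}  now seen {0,1,2,3,4,5}
Reachable = {0,1,2,3,4,5}
trace reaching 3: c·b

Answer: REACHABLE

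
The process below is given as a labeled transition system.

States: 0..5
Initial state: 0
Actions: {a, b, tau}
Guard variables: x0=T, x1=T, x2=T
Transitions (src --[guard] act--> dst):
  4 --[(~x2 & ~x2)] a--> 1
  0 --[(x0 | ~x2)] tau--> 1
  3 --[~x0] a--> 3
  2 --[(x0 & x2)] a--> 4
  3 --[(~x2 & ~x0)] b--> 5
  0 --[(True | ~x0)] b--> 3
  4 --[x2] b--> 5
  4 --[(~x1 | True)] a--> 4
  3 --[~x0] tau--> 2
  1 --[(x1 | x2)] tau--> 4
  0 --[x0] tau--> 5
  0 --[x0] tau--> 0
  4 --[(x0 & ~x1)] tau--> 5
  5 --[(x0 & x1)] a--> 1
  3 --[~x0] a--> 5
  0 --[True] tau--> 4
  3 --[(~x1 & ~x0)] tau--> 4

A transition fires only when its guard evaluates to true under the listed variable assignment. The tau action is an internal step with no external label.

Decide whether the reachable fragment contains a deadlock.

Answer: DEADLOCK at state 3

Trace:
R = {0,1,3,4,5}
  0: b→3  tau→0  tau→1  tau→4  tau→5  [deg 5]
  1: tau→4  [deg 1]
  3: ∅  [no exit]
  4: a→4  b→5  [deg 2]
  5: a→1  [deg 1]
trace reaching 3: b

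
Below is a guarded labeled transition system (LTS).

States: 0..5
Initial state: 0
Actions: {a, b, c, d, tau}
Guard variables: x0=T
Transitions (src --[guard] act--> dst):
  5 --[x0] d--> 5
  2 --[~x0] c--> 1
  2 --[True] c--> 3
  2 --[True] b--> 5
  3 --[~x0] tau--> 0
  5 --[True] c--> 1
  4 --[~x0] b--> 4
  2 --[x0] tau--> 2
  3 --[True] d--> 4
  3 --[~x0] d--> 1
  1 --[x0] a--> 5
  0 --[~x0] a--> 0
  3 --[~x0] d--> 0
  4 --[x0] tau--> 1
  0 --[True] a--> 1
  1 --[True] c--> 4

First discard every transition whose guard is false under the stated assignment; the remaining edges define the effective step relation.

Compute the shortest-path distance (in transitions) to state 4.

Answer: 2

Working:
Layered search for 4:
  L0 = {0}
  L1 = {1}
  L2 = {4,5}
first hit 4 at d=2 via a·c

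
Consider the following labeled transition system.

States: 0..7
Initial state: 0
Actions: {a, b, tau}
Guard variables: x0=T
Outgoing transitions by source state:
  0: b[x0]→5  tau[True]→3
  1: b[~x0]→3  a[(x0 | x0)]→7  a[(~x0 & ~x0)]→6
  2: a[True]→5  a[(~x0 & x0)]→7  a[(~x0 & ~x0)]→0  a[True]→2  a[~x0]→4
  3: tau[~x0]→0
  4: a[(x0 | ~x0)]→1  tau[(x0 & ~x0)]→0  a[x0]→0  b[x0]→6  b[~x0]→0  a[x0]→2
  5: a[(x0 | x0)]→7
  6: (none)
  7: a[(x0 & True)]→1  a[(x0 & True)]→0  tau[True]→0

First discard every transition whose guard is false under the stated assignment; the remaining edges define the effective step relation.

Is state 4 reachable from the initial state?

Guard filter leaves 13 enabled edge(s).
Layer 0: {0}
Layer 1: {3,5}  total {0,3,5}
Layer 2: {7}  total {0,3,5,7}
Layer 3: {1}  total {0,1,3,5,7}
Reach set: {0,1,3,5,7}

Answer: UNREACHABLE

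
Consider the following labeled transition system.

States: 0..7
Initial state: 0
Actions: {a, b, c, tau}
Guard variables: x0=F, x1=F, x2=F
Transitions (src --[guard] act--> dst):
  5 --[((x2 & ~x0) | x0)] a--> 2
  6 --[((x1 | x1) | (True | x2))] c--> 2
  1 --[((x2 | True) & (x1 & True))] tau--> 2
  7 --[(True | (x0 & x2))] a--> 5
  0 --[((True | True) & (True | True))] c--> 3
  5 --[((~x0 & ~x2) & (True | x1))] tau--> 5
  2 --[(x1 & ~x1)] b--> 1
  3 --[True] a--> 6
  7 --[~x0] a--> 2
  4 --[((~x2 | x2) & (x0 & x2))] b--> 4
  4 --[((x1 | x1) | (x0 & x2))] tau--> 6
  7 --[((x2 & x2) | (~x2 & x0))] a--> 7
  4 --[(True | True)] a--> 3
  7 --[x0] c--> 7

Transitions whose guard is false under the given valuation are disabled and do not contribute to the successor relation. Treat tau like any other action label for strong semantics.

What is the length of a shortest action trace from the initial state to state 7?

BFS to 7:
  Layer 0: {0}
  Layer 1: {3}
  Layer 2: {6}
  Layer 3: {2}
7 never appears.

Answer: UNREACHABLE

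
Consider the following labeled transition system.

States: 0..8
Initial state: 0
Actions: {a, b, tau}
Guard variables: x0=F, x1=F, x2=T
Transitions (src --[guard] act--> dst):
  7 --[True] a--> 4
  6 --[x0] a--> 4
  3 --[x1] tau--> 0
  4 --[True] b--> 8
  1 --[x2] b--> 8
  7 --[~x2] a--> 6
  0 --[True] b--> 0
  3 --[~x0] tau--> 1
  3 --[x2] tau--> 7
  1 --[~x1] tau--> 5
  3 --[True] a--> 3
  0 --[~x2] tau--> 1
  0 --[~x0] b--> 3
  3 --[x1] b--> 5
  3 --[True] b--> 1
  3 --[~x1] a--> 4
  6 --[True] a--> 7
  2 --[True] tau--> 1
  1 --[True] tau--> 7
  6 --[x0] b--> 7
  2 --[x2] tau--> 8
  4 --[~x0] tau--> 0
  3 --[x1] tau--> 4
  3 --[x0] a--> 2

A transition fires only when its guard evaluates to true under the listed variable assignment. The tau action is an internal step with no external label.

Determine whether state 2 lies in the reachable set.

Guard filter leaves 16 enabled edge(s).
depth 0: {0}
depth 1: {3}  cumulative {0,3}
depth 2: {1,4,7}  cumulative {0,1,3,4,7}
depth 3: {5,8}  cumulative {0,1,3,4,5,7,8}
Reachable = {0,1,3,4,5,7,8}

Answer: UNREACHABLE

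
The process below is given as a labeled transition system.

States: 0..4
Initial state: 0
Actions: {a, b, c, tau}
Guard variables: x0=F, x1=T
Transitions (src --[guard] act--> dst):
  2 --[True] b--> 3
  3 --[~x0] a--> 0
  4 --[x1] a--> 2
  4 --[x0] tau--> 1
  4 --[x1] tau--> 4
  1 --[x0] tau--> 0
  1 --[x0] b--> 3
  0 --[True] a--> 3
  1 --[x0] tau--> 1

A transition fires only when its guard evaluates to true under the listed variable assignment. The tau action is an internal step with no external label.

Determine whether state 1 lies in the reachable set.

5 transition(s) survive guard evaluation.
depth 0: {0}
depth 1: {3}  now seen {0,3}
R = {0,3}

Answer: UNREACHABLE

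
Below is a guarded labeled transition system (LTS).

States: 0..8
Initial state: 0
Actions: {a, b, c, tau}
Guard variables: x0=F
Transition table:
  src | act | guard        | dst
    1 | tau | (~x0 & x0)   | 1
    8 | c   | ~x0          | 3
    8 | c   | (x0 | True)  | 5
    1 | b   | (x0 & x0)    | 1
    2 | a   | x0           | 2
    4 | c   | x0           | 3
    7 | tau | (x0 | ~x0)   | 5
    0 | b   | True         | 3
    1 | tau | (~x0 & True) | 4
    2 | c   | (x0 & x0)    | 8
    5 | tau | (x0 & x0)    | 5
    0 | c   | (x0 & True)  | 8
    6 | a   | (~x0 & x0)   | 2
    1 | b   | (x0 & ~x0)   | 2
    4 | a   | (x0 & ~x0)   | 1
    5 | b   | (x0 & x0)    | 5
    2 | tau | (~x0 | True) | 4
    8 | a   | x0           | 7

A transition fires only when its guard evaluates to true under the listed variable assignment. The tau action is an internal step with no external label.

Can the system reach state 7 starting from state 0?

6 transition(s) survive guard evaluation.
Layer 0: {0}
Layer 1: {3}  cumulative {0,3}
Reachable = {0,3}

Answer: UNREACHABLE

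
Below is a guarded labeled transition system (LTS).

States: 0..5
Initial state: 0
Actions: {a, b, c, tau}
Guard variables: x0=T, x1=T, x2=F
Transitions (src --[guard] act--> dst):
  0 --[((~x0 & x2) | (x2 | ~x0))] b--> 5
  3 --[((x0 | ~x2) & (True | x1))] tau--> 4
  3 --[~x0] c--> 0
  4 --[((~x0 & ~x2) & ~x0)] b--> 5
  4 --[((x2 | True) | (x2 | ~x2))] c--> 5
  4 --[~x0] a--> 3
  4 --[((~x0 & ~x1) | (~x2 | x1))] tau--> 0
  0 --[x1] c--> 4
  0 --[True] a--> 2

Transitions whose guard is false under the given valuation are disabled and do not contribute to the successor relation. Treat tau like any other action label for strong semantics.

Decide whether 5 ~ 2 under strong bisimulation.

Bisimulation quotient by refinement:
  round 0: {{0,1,2,3,4,5}}
  round 1: {{0},{1,2,5},{3},{4}}
4 equivalence class(es) (converged in 2)
class of 5: {1,2,5}; class of 2: {1,2,5}

Answer: BISIMILAR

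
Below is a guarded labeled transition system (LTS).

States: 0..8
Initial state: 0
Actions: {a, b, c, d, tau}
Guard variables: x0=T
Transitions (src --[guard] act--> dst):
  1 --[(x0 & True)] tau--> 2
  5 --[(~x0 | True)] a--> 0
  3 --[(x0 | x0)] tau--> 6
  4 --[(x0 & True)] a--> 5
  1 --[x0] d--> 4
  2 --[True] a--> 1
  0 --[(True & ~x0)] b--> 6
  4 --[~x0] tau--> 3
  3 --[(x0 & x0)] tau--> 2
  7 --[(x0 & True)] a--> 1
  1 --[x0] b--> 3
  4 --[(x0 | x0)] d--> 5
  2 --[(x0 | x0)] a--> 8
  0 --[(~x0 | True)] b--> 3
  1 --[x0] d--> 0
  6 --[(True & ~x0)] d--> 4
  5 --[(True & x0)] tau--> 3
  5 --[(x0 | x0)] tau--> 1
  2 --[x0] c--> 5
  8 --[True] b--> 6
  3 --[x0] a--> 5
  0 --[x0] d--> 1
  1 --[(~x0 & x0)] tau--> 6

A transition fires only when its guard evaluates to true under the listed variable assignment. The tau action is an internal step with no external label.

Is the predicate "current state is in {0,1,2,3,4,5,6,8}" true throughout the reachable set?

Answer: INVARIANT HOLDS

Trace:
Safe = {0,1,2,3,4,5,6,8}
Reachable = {0,1,2,3,4,5,6,8}
  0: ✓
  1: ✓
  2: ✓
  3: ✓
  4: ✓
  5: ✓
  6: ✓
  8: ✓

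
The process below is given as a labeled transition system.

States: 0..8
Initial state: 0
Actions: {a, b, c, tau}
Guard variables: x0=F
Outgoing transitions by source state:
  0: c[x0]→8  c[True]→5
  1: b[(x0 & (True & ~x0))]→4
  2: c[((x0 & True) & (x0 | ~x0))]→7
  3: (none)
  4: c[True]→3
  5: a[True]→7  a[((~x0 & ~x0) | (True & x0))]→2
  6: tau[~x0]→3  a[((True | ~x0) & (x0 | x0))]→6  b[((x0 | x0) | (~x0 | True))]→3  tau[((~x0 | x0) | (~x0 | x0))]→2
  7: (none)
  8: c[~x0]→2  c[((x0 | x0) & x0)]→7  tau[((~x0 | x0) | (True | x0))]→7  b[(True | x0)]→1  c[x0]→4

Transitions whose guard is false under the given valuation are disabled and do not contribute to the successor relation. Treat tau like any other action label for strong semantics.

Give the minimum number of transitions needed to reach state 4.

Answer: UNREACHABLE

Analysis:
Breadth-first toward 4:
  Layer 0: {0}
  Layer 1: {5}
  Layer 2: {2,7}
4 never appears.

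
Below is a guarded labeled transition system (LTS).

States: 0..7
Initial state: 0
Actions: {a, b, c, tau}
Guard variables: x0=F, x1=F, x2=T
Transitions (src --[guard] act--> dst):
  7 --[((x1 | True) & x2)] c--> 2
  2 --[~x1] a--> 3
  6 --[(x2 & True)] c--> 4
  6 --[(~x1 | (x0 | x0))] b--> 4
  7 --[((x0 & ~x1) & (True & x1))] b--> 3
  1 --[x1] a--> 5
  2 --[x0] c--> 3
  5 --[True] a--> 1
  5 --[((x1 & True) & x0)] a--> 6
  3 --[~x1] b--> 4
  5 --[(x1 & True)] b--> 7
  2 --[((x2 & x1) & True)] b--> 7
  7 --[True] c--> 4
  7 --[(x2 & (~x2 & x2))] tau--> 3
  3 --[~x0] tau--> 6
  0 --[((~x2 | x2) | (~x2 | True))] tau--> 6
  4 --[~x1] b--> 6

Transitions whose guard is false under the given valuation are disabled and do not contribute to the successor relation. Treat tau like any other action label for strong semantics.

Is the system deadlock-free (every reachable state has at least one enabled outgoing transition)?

Answer: DEADLOCK-FREE

Working:
Reachable = {0,4,6}
  0: tau→6  [1 exit(s)]
  4: b→6  [1 exit(s)]
  6: b→4  c→4  [2 exit(s)]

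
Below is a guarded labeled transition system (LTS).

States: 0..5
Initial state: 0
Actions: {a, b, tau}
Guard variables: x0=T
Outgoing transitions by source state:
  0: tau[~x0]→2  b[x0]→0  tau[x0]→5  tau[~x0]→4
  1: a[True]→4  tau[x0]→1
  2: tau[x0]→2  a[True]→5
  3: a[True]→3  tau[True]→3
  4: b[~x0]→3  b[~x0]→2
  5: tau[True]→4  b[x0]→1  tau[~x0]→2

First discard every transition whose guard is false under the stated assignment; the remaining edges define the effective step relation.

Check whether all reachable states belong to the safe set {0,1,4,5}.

Inv-set: {0,1,4,5}
Reach set: {0,1,4,5}
  0: ✓
  1: ✓
  4: ✓
  5: ✓

Answer: INVARIANT HOLDS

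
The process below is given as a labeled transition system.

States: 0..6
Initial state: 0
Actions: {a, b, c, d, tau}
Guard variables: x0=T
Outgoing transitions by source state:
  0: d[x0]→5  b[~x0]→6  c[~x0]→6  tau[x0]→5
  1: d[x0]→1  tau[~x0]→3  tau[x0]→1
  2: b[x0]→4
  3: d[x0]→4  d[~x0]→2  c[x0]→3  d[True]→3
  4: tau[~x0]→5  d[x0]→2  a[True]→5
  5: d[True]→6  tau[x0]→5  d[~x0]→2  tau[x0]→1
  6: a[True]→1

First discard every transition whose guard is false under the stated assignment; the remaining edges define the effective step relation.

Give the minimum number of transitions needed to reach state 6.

Answer: 2

Trace:
Layered search for 6:
  depth 0: {0}
  depth 1: {5}
  depth 2: {1,6}
first hit 6 at d=2 via d·d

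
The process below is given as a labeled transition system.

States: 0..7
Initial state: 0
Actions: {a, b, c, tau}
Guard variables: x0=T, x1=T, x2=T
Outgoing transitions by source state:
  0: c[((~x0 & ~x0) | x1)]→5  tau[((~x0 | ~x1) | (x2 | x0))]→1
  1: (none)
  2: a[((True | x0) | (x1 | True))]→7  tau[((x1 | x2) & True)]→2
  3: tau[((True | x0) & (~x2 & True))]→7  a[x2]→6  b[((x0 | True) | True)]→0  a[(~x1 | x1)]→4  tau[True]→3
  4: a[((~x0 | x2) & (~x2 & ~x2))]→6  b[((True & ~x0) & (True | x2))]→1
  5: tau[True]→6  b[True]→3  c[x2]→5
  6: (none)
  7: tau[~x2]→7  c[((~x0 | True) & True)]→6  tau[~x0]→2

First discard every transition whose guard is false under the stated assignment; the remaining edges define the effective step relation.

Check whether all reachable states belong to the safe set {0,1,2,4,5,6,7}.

Answer: INVARIANT VIOLATED at state 3

Trace:
Allowed set {0,1,2,4,5,6,7}
Reach set: {0,1,3,4,5,6}
  0: safe
  1: safe
  3: VIOLATES
  4: safe
  5: safe
  6: safe
counterexample path to 3: c·b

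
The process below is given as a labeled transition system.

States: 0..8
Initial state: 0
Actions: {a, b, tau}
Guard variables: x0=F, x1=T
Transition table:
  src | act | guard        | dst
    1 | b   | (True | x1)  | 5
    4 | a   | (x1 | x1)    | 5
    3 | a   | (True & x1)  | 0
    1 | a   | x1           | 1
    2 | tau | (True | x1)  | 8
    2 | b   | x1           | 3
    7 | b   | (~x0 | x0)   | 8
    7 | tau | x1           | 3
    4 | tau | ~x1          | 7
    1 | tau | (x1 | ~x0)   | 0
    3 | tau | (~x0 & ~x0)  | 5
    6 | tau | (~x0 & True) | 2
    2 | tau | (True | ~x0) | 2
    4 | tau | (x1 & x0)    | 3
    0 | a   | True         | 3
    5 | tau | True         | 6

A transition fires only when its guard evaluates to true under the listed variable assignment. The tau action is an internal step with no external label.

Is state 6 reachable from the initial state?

Answer: REACHABLE

Working:
After dropping false guards: 14 live edges.
L0 = {0}
L1 = {3}  cumulative {0,3}
L2 = {5}  cumulative {0,3,5}
L3 = {6}  cumulative {0,3,5,6}
L4 = {2}  cumulative {0,2,3,5,6}
L5 = {8}  cumulative {0,2,3,5,6,8}
R = {0,2,3,5,6,8}
witness 6: a·tau·tau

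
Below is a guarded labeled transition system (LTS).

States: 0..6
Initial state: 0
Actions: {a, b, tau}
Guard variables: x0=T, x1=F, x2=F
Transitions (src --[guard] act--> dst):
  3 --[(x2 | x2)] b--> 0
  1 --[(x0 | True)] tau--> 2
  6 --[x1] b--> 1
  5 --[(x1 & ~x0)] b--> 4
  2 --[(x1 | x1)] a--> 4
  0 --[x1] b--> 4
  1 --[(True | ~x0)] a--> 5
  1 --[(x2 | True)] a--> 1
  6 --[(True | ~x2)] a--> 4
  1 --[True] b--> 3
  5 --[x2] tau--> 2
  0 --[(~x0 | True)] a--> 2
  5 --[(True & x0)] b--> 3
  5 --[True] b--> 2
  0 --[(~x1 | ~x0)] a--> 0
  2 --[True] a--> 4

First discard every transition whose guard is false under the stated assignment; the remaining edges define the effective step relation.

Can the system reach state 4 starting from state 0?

Answer: REACHABLE

Analysis:
Guard filter leaves 10 enabled edge(s).
depth 0: {0}
depth 1: {2}  cumulative {0,2}
depth 2: {4}  cumulative {0,2,4}
Reach set: {0,2,4}
witness 4: a·a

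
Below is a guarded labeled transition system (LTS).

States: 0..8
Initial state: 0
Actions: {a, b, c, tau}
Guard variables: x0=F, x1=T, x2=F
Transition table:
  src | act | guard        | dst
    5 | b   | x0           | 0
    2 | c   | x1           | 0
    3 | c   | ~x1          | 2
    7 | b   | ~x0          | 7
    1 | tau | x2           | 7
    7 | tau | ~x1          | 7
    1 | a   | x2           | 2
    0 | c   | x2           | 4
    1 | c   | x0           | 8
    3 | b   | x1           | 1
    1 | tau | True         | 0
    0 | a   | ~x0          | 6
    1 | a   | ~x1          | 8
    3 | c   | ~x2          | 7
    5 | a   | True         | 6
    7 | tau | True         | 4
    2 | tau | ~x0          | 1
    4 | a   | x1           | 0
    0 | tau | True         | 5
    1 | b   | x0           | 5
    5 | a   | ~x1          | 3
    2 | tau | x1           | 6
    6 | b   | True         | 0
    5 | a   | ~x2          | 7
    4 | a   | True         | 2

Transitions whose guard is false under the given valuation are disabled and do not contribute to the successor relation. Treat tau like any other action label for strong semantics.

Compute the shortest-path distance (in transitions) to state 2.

Answer: 4

Trace:
BFS to 2:
  L0 = {0}
  L1 = {5,6}
  L2 = {7}
  L3 = {4}
  L4 = {2}
2 enters at depth 4; path tau·a·tau·a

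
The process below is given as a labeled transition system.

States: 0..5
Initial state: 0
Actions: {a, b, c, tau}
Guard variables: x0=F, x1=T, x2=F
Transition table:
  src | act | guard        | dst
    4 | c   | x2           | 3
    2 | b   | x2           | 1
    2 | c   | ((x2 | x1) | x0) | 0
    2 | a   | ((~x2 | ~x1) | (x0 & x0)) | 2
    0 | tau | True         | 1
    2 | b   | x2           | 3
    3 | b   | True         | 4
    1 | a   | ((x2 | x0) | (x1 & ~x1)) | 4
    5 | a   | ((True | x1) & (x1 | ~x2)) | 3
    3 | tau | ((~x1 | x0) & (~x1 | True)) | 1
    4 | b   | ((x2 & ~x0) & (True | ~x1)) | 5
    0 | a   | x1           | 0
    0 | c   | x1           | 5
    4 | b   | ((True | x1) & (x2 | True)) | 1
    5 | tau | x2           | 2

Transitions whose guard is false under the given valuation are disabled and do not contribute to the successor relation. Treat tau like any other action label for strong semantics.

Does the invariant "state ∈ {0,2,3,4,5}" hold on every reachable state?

Answer: INVARIANT VIOLATED at state 1

Trace:
Allowed set {0,2,3,4,5}
Reach set: {0,1,3,4,5}
  0: ok
  1: outside
  3: ok
  4: ok
  5: ok
reach 1 via tau — violates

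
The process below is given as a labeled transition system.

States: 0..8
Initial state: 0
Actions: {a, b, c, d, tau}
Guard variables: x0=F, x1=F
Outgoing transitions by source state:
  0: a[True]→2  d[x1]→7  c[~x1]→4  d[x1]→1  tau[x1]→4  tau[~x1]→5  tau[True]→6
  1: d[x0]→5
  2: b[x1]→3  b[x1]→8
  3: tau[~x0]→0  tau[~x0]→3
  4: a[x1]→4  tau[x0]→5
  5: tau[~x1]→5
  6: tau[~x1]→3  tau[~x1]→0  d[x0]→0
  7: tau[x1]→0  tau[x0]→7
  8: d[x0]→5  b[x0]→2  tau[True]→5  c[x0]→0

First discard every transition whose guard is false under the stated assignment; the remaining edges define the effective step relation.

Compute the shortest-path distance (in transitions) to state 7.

BFS to 7:
  Layer 0: {0}
  Layer 1: {2,4,5,6}
  Layer 2: {3}
7 never appears.

Answer: UNREACHABLE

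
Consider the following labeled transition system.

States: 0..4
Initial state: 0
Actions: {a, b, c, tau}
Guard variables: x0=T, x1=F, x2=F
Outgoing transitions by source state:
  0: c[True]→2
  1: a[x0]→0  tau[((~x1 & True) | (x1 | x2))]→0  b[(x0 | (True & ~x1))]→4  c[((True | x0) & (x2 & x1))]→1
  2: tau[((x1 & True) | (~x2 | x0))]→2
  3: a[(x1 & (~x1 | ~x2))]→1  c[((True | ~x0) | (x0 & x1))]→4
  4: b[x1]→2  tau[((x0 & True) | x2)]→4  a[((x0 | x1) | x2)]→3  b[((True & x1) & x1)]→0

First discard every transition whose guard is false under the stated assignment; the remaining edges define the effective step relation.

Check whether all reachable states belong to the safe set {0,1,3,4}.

Inv-set: {0,1,3,4}
Reach set: {0,2}
  0: safe
  2: VIOLATES
reach 2 via c — violates

Answer: INVARIANT VIOLATED at state 2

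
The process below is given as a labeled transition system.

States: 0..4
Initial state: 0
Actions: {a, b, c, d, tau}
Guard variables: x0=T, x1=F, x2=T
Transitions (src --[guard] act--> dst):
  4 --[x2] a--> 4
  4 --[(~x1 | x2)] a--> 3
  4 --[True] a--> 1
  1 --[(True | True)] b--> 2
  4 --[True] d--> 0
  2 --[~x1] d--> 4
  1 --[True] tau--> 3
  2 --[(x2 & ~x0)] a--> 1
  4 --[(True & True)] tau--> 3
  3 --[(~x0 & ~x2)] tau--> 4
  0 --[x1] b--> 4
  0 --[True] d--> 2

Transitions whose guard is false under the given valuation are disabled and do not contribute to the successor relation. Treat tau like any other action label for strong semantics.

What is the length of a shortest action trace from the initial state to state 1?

Answer: 3

Working:
Layered search for 1:
  Layer 0: {0}
  Layer 1: {2}
  Layer 2: {4}
  Layer 3: {1,3}
first hit 1 at d=3 via d·d·a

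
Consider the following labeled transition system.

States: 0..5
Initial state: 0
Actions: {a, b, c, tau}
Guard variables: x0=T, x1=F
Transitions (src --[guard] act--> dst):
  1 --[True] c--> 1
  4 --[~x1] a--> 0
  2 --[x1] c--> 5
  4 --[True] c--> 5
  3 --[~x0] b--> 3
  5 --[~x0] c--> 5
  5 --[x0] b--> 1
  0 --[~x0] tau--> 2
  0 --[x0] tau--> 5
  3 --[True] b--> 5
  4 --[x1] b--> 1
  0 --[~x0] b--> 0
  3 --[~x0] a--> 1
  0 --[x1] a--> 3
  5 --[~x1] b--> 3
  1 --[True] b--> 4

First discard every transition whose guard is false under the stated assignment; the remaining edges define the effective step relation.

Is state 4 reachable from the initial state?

Guard filter leaves 8 enabled edge(s).
depth 0: {0}
depth 1: {5}  now seen {0,5}
depth 2: {1,3}  now seen {0,1,3,5}
depth 3: {4}  now seen {0,1,3,4,5}
R = {0,1,3,4,5}
witness 4: tau·b·b

Answer: REACHABLE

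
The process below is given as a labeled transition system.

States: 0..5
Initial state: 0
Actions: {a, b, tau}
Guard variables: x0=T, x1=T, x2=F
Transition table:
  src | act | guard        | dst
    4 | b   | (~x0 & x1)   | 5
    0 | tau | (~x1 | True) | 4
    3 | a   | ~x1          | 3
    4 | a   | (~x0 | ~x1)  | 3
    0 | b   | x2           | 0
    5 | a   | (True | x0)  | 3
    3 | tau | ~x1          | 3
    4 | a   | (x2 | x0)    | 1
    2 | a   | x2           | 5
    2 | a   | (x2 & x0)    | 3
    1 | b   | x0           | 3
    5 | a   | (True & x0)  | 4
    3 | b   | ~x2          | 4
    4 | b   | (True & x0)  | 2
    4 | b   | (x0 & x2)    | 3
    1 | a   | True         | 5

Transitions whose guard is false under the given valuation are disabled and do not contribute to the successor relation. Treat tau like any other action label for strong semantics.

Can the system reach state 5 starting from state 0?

8 transition(s) survive guard evaluation.
depth 0: {0}
depth 1: {4}  cumulative {0,4}
depth 2: {1,2}  cumulative {0,1,2,4}
depth 3: {3,5}  cumulative {0,1,2,3,4,5}
R = {0,1,2,3,4,5}
witness 5: tau·a·a

Answer: REACHABLE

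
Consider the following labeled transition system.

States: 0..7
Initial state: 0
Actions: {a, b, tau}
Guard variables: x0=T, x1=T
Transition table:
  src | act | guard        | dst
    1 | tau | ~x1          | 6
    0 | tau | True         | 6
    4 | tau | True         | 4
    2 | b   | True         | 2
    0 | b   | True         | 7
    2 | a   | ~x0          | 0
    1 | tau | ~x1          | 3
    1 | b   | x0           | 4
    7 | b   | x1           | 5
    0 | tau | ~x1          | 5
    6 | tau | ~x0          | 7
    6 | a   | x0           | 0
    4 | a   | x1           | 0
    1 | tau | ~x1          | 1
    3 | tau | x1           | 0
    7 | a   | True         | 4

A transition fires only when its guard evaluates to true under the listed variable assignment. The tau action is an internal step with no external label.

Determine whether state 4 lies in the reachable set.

10 transition(s) survive guard evaluation.
depth 0: {0}
depth 1: {6,7}  now seen {0,6,7}
depth 2: {4,5}  now seen {0,4,5,6,7}
R = {0,4,5,6,7}
witness 4: b·a

Answer: REACHABLE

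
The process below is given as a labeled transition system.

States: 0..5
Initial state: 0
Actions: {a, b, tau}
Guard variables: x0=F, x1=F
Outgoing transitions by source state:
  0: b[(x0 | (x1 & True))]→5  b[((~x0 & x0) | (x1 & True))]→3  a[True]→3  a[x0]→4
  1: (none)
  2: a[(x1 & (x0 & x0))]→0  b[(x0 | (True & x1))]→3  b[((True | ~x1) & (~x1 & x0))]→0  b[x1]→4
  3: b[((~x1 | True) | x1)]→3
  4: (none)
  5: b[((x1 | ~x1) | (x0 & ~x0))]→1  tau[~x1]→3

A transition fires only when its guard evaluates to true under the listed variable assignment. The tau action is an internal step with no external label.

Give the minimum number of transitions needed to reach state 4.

Answer: UNREACHABLE

Working:
BFS to 4:
  depth 0: {0}
  depth 1: {3}
4 never appears.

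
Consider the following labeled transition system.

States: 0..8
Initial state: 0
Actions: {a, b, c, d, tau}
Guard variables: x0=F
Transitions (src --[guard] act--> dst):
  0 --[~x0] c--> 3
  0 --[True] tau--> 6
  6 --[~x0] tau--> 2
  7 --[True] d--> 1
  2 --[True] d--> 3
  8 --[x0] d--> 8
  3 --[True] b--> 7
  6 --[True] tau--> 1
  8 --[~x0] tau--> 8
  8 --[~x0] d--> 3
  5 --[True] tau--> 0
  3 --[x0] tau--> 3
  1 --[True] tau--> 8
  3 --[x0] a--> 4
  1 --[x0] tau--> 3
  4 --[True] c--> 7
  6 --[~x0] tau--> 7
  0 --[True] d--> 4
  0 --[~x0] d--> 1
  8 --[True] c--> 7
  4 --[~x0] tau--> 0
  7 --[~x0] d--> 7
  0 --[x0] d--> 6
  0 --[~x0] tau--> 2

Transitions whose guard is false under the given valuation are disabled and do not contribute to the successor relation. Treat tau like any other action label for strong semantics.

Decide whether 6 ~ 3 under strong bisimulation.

Answer: NOT BISIMILAR

Trace:
Refine partition for ~:
  P[0] = {{0,1,2,3,4,5,6,7,8}}
  P[1] = {{0,8},{1,5,6},{2,7},{3},{4}}
  P[2] = {{0},{1,5},{2},{3},{4},{6},{7},{8}}
  P[3] = {{0},{1},{2},{3},{4},{5},{6},{7},{8}}
Fixed point at round 4; 9 class(es).
class of 6: {6}; class of 3: {3}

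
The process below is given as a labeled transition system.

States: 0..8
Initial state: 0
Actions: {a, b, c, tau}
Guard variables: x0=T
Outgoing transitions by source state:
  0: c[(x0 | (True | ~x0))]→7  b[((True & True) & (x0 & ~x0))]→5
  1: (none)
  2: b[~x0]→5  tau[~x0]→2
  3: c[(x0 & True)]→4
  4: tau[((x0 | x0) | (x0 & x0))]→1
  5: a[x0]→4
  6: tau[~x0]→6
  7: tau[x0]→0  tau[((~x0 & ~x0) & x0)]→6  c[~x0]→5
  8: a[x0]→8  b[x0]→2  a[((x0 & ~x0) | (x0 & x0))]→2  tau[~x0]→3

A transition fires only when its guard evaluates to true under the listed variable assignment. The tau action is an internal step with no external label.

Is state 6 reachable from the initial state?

Answer: UNREACHABLE

Working:
After dropping false guards: 8 live edges.
Layer 0: {0}
Layer 1: {7}  cumulative {0,7}
R = {0,7}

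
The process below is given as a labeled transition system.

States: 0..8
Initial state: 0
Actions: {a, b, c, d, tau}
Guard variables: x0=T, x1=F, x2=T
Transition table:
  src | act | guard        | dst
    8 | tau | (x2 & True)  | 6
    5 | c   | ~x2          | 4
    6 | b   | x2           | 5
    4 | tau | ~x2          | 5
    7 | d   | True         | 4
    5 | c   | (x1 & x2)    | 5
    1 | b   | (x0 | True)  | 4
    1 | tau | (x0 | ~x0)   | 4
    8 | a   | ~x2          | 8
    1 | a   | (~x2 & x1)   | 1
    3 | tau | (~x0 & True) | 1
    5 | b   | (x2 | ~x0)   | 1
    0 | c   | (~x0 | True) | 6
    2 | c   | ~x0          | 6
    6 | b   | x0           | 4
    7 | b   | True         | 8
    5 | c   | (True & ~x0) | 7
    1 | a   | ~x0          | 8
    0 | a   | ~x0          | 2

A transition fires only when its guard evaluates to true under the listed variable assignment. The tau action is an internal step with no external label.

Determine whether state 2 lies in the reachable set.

Guard filter leaves 9 enabled edge(s).
Layer 0: {0}
Layer 1: {6}  total {0,6}
Layer 2: {4,5}  total {0,4,5,6}
Layer 3: {1}  total {0,1,4,5,6}
R = {0,1,4,5,6}

Answer: UNREACHABLE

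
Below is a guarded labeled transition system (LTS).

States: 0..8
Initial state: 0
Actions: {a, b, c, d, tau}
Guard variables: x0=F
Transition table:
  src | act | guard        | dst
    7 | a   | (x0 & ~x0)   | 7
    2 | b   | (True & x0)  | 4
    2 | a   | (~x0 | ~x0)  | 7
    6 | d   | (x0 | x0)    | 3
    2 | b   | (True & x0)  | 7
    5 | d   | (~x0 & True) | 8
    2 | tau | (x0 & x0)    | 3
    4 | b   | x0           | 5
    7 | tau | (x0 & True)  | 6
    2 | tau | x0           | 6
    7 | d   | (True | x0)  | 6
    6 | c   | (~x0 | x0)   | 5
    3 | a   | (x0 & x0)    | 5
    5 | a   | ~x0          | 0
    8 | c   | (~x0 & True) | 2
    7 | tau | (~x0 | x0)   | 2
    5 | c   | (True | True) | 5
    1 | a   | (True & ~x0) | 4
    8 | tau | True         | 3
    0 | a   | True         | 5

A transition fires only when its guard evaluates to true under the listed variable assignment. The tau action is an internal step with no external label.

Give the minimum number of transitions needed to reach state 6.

Answer: 5

Working:
Breadth-first toward 6:
  Layer 0: {0}
  Layer 1: {5}
  Layer 2: {8}
  Layer 3: {2,3}
  Layer 4: {7}
  Layer 5: {6}
depth(6)=5, e.g. a·d·c·a·d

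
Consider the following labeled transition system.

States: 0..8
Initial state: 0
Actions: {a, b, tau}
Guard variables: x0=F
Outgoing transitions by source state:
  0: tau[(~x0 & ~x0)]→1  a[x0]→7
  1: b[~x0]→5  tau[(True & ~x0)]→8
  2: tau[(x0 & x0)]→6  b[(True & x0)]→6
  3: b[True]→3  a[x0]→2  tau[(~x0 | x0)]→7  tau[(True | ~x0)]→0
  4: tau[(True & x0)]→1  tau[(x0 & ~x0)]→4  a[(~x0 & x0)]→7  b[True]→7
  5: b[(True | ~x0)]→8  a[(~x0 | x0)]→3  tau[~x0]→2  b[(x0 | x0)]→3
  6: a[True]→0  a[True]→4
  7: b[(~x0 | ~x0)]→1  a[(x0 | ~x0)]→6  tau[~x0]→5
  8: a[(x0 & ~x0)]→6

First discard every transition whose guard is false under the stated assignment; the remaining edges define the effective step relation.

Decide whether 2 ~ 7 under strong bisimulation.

Compute ~ classes (split until stable):
  P[0] = {{0,1,2,3,4,5,6,7,8}}
  P[1] = {{0},{1,3},{2,8},{4},{5,7},{6}}
  P[2] = {{0},{1},{2,8},{3},{4},{5},{6},{7}}
Fixed point at round 3; 8 class(es).
[2]={2,8}  [7]={7}

Answer: NOT BISIMILAR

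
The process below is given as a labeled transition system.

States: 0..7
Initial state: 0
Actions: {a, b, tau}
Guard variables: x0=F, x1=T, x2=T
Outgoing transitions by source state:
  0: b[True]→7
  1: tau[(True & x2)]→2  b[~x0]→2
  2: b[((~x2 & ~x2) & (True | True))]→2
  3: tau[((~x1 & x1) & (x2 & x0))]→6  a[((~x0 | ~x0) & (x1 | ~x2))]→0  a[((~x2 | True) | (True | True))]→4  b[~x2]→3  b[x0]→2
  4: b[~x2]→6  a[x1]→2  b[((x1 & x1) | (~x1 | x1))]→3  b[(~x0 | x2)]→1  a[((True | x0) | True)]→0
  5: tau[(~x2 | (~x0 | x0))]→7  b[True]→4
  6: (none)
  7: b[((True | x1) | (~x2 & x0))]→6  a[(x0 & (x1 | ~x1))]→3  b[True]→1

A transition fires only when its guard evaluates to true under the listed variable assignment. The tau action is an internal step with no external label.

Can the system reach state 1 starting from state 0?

13 transition(s) survive guard evaluation.
L0 = {0}
L1 = {7}  cumulative {0,7}
L2 = {1,6}  cumulative {0,1,6,7}
L3 = {2}  cumulative {0,1,2,6,7}
Reach set: {0,1,2,6,7}
witness 1: b·b

Answer: REACHABLE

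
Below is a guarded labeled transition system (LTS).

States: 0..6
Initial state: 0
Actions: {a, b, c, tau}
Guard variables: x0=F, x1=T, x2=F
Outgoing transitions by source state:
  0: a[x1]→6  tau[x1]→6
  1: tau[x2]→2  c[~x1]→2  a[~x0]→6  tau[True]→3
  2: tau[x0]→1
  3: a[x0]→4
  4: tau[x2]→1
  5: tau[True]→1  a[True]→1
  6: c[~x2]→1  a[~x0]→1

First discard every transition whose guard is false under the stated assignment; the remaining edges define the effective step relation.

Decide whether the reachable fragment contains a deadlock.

Answer: DEADLOCK at state 3

Trace:
Reachable = {0,1,3,6}
  0: a→6  tau→6  [2 out]
  1: a→6  tau→3  [2 out]
  3: ∅  [no exit]
  6: a→1  c→1  [2 out]
trace reaching 3: a·c·tau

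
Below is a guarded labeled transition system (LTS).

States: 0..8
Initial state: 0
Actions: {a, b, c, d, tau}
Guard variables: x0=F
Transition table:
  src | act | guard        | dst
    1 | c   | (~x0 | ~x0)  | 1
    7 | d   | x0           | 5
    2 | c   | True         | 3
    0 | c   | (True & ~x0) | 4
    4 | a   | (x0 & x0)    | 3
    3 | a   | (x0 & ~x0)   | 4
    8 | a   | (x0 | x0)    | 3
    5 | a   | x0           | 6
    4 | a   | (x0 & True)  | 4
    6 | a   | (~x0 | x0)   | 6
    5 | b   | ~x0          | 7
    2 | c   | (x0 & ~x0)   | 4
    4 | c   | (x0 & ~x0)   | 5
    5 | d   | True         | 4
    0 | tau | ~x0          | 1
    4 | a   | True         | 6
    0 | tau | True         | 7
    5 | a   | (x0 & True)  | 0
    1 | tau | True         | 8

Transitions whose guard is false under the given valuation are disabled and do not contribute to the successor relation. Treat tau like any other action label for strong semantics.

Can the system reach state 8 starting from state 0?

Answer: REACHABLE

Analysis:
Guard filter leaves 10 enabled edge(s).
L0 = {0}
L1 = {1,4,7}  total {0,1,4,7}
L2 = {6,8}  total {0,1,4,6,7,8}
Reach set: {0,1,4,6,7,8}
witness 8: tau·tau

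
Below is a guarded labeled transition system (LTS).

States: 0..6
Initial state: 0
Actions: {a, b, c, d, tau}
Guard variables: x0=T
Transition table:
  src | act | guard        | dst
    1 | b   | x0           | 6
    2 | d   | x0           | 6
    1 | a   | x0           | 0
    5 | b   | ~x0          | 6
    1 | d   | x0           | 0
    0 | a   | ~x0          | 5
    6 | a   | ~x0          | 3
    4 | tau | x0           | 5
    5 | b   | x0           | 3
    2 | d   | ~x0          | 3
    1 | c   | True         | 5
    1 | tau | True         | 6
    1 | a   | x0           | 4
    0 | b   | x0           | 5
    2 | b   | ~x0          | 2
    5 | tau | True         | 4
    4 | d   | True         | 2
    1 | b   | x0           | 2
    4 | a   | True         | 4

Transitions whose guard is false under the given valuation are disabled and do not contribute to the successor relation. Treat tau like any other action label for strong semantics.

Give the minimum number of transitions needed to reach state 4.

BFS to 4:
  depth 0: {0}
  depth 1: {5}
  depth 2: {3,4}
4 enters at depth 2; path b·tau

Answer: 2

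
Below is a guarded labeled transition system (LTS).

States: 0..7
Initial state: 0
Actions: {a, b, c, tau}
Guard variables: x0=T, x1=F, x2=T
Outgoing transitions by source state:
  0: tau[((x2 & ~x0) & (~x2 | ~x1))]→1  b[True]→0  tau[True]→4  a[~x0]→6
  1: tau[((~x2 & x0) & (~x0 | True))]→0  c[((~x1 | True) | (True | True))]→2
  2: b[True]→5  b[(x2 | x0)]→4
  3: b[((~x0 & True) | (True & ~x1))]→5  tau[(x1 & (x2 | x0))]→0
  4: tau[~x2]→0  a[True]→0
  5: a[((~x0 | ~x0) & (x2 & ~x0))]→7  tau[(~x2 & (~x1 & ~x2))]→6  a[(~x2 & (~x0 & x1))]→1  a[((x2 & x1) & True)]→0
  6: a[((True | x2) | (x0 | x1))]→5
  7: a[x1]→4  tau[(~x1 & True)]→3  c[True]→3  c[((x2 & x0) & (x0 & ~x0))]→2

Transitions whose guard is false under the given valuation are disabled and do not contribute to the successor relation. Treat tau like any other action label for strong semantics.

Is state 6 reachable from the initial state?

Guard filter leaves 10 enabled edge(s).
L0 = {0}
L1 = {4}  total {0,4}
Reach set: {0,4}

Answer: UNREACHABLE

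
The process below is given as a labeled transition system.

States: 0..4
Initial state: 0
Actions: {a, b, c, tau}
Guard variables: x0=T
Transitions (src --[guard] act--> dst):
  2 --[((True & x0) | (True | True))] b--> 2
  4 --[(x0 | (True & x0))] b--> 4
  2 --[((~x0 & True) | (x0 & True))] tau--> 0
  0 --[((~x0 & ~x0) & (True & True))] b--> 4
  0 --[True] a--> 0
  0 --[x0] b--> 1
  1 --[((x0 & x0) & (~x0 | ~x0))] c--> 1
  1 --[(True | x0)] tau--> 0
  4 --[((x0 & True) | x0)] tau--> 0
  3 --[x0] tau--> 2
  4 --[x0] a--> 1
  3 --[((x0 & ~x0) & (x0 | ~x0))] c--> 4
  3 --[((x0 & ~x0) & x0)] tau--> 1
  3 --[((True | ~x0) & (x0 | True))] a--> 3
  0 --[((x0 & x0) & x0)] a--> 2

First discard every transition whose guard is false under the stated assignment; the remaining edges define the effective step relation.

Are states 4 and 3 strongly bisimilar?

Bisimulation quotient by refinement:
  π0 = {{0,1,2,3,4}}
  π1 = {{0},{1},{2},{3},{4}}
Fixed point at round 2; 5 class(es).
[4]={4}  [3]={3}

Answer: NOT BISIMILAR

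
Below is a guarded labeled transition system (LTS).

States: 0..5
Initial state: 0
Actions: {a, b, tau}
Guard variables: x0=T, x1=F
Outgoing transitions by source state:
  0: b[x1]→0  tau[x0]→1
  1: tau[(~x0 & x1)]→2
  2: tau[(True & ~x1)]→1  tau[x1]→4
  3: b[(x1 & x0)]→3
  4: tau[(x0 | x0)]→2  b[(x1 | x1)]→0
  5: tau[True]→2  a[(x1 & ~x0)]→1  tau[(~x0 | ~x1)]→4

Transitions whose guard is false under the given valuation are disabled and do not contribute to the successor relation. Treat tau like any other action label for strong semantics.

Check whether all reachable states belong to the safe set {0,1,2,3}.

Answer: INVARIANT HOLDS

Analysis:
Inv-set: {0,1,2,3}
R = {0,1}
  0: ok
  1: ok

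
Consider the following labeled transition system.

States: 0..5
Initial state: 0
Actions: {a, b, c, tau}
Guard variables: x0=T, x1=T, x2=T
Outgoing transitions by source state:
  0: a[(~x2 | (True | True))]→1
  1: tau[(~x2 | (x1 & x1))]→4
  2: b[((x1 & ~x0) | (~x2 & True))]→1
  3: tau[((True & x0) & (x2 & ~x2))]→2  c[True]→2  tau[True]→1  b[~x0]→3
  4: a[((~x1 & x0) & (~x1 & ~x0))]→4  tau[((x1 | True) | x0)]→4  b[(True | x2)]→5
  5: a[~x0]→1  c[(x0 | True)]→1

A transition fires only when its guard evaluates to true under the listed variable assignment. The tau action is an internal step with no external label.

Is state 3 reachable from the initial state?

Answer: UNREACHABLE

Analysis:
Guard filter leaves 7 enabled edge(s).
depth 0: {0}
depth 1: {1}  cumulative {0,1}
depth 2: {4}  cumulative {0,1,4}
depth 3: {5}  cumulative {0,1,4,5}
Reach set: {0,1,4,5}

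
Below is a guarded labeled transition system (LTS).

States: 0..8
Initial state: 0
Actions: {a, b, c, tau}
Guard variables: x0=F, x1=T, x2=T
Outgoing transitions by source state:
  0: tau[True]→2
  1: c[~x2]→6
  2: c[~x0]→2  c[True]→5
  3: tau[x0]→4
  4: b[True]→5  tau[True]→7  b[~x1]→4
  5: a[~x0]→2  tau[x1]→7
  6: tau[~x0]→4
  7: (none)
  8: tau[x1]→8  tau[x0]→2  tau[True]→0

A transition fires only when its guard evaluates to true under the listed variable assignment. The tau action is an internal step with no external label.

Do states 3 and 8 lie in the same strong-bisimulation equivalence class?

Bisimulation quotient by refinement:
  round 0: {{0,1,2,3,4,5,6,7,8}}
  round 1: {{0,6,8},{1,3,7},{2},{4},{5}}
  round 2: {{0},{1,3,7},{2},{4},{5},{6},{8}}
7 equivalence class(es) (converged in 3)
[3]={1,3,7}  [8]={8}

Answer: NOT BISIMILAR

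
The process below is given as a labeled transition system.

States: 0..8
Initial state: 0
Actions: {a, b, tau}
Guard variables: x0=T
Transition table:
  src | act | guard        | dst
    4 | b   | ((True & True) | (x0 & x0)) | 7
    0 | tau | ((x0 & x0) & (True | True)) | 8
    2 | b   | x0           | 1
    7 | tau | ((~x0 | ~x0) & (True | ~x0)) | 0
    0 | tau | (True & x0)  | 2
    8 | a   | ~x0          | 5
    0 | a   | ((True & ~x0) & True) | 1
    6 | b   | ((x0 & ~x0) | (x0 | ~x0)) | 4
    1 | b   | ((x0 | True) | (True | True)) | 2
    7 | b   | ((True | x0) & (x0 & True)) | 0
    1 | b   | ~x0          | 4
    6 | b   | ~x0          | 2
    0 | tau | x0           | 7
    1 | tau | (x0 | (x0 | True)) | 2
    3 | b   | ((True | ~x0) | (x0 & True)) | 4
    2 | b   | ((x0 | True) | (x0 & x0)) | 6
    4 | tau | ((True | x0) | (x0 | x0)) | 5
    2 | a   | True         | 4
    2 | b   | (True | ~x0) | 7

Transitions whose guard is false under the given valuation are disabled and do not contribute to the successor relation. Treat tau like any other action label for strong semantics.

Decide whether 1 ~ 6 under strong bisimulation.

Refine partition for ~:
  round 0: {{0,1,2,3,4,5,6,7,8}}
  round 1: {{0},{1,4},{2},{3,6,7},{5,8}}
  round 2: {{0},{1},{2},{3,6},{4},{5,8},{7}}
Fixed point at round 3; 7 class(es).
[1]={1}  [6]={3,6}

Answer: NOT BISIMILAR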